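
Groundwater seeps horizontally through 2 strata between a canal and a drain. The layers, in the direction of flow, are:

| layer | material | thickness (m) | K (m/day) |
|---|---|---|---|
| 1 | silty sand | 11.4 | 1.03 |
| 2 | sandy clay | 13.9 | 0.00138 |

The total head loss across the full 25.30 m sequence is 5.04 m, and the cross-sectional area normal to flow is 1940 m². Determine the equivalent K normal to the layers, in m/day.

Flow is perpendicular to layering, so the layers act in series and the equivalent K is the thickness-weighted harmonic mean.
Total thickness L = 11.4 + 13.9 = 25.30 m.
Σ(b_i/K_i) = 11.4/1.03 + 13.9/0.00138 = 10084 d.
K_eq = L / Σ(b_i/K_i) = 25.30 / 10084 = 0.002509 m/day.

0.00251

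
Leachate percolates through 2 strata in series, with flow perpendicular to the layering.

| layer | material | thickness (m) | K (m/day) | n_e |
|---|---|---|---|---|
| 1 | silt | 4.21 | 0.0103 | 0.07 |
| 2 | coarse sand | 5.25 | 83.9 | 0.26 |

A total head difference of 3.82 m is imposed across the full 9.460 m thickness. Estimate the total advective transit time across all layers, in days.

178

With flow normal to the layers, continuity requires the same specific discharge q through every layer.
Σ(b_i/K_i) = 4.21/0.0103 + 5.25/83.9 = 408.8 d.
q = Δh / Σ(b_i/K_i) = 3.82 / 408.8 = 0.009344 m/day.
In each layer the seepage velocity is v_i = q/n_i, so the layer transit time is t_i = b_i·n_i / q:
  layer 1 (silt): t_1 = 4.21 × 0.07 / 0.009344 = 31.54 d
  layer 2 (coarse sand): t_2 = 5.25 × 0.26 / 0.009344 = 146.1 d
Total t = Σ t_i = 177.6 days.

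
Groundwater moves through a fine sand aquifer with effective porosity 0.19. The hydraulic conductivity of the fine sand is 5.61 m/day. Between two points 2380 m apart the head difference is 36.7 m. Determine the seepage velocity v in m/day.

Hydraulic gradient i = Δh / L = 36.7 / 2380 = 0.01542.
Darcy flux q = K · i = 5.610 × 0.01542 = 0.08651 m/day.
Seepage velocity v = q / n_e = 0.08651 / 0.19 = 0.4553 m/day.

0.455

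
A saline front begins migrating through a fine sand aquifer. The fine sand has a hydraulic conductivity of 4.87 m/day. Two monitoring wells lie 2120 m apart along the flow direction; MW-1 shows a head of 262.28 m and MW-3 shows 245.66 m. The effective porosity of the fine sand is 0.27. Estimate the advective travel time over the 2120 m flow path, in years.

41.0

Hydraulic gradient i = (262.28 − 245.66) / 2120 = 16.62 / 2120 = 0.007840.
Darcy flux q = K · i = 4.870 × 0.007840 = 0.03818 m/day.
Seepage velocity v = q / n_e = 0.03818 / 0.27 = 0.1414 m/day.
Travel time t = L / v = 2120 / 0.1414 = 14993 days = 41.05 years.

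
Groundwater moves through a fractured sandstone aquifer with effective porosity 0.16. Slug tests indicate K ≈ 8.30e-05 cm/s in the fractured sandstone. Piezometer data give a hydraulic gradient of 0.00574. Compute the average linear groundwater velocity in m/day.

0.00257

Convert K: 8.30e-05 cm/s × 864 = 0.07171 m/day.
Hydraulic gradient i = 0.00574.
Darcy flux q = K · i = 0.07171 × 0.005740 = 0.0004116 m/day.
Seepage velocity v = q / n_e = 0.0004116 / 0.16 = 0.002573 m/day.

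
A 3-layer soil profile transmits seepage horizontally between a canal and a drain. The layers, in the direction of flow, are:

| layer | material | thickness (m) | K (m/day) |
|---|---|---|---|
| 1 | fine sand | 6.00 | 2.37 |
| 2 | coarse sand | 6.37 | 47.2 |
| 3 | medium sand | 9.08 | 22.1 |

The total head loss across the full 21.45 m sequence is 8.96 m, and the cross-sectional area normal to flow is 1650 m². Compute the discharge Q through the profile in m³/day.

Flow is perpendicular to layering, so the layers act in series and the equivalent K is the thickness-weighted harmonic mean.
Total thickness L = 6.00 + 6.37 + 9.08 = 21.45 m.
Σ(b_i/K_i) = 6.00/2.37 + 6.37/47.2 + 9.08/22.1 = 3.077 d.
K_eq = L / Σ(b_i/K_i) = 21.45 / 3.077 = 6.970 m/day.
Q = K_eq · A · (Δh/L) = 6.970 × 1650 × (8.96/21.45) = 4804 m³/day.

4800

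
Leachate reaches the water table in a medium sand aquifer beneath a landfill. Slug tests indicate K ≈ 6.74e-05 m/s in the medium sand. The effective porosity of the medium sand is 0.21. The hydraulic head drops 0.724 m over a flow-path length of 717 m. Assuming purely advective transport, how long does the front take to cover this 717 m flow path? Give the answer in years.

Convert K: 6.74e-05 m/s × 86400 = 5.823 m/day.
Hydraulic gradient i = Δh / L = 0.724 / 717 = 0.001010.
Darcy flux q = K · i = 5.823 × 0.001010 = 0.005880 m/day.
Seepage velocity v = q / n_e = 0.005880 / 0.21 = 0.02800 m/day.
Travel time t = L / v = 717 / 0.02800 = 25606 days = 70.11 years.

70.1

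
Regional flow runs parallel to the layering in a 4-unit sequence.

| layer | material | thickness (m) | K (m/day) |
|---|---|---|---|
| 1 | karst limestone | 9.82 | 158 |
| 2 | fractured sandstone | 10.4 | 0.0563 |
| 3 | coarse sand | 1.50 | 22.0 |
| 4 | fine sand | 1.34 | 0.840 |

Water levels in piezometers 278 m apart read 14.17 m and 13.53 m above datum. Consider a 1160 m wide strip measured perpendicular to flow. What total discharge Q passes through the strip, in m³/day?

4240

Flow is parallel to layering, so each bed carries its own Darcy discharge and the transmissivities add.
Σ(K_i·b_i) = 158×9.82 + 0.0563×10.4 + 22.0×1.50 + 0.840×1.34 = 1586 m²/day.
Hydraulic gradient i = (14.17 − 13.53) / 278 = 0.64 / 278 = 0.002302.
Q = Σ(K_i·b_i) · W · i = 1586 × 1160 × 0.002302 = 4236 m³/day.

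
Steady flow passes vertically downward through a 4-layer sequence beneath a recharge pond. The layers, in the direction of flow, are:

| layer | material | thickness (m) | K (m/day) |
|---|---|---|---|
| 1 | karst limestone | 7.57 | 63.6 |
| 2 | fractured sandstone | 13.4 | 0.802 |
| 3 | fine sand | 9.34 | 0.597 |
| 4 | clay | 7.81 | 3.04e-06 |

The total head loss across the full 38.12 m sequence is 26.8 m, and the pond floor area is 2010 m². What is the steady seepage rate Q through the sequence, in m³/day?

Flow is perpendicular to layering, so the layers act in series and the equivalent K is the thickness-weighted harmonic mean.
Total thickness L = 7.57 + 13.4 + 9.34 + 7.81 = 38.12 m.
Σ(b_i/K_i) = 7.57/63.6 + 13.4/0.802 + 9.34/0.597 + 7.81/3.04e-06 = 2.569e+06 d.
K_eq = L / Σ(b_i/K_i) = 38.12 / 2.569e+06 = 1.484e-05 m/day.
Q = K_eq · A · (Δh/L) = 1.484e-05 × 2010 × (26.8/38.12) = 0.02097 m³/day.

0.0210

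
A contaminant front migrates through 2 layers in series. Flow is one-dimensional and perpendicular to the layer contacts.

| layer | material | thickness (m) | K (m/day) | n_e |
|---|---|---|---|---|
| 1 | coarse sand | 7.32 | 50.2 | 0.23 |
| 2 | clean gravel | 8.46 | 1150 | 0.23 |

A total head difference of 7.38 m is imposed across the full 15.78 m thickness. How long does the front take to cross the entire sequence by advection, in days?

With flow normal to the layers, continuity requires the same specific discharge q through every layer.
Σ(b_i/K_i) = 7.32/50.2 + 8.46/1150 = 0.1532 d.
q = Δh / Σ(b_i/K_i) = 7.38 / 0.1532 = 48.18 m/day.
In each layer the seepage velocity is v_i = q/n_i, so the layer transit time is t_i = b_i·n_i / q:
  layer 1 (coarse sand): t_1 = 7.32 × 0.23 / 48.18 = 0.03494 d
  layer 2 (clean gravel): t_2 = 8.46 × 0.23 / 48.18 = 0.04039 d
Total t = Σ t_i = 0.07533 days.

0.0753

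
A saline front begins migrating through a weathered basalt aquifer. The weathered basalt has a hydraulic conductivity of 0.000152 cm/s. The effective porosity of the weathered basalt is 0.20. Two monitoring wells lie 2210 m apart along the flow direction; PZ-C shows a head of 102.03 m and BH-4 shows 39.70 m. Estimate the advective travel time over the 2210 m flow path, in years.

327

Convert K: 0.000152 cm/s × 864 = 0.1313 m/day.
Hydraulic gradient i = (102.03 − 39.70) / 2210 = 62.33 / 2210 = 0.02820.
Darcy flux q = K · i = 0.1313 × 0.02820 = 0.003704 m/day.
Seepage velocity v = q / n_e = 0.003704 / 0.20 = 0.01852 m/day.
Travel time t = L / v = 2210 / 0.01852 = 1.193e+05 days = 326.7 years.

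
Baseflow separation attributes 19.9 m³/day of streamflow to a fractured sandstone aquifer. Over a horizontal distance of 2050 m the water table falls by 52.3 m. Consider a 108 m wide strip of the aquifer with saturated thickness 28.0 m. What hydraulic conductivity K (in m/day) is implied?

0.258

Cross-sectional area A = 108 × 28.0 = 3024 m².
Hydraulic gradient i = Δh / L = 52.3 / 2050 = 0.02551.
From Q = K·A·i, K = Q / (A·i) = 19.9 / (3024 × 0.02551) = 0.2579 m/day.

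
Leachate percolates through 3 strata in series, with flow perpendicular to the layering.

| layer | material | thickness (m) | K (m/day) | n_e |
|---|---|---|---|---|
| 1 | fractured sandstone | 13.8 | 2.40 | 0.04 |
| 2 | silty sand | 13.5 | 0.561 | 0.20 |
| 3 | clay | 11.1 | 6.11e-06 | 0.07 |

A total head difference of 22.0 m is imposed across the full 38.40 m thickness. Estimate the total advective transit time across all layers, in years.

With flow normal to the layers, continuity requires the same specific discharge q through every layer.
Σ(b_i/K_i) = 13.8/2.40 + 13.5/0.561 + 11.1/6.11e-06 = 1.817e+06 d.
q = Δh / Σ(b_i/K_i) = 22.0 / 1.817e+06 = 1.211e-05 m/day.
In each layer the seepage velocity is v_i = q/n_i, so the layer transit time is t_i = b_i·n_i / q:
  layer 1 (fractured sandstone): t_1 = 13.8 × 0.04 / 1.211e-05 = 45583 d
  layer 2 (silty sand): t_2 = 13.5 × 0.20 / 1.211e-05 = 2.230e+05 d
  layer 3 (clay): t_3 = 11.1 × 0.07 / 1.211e-05 = 64163 d
Total t = Σ t_i = 3.327e+05 days = 910.9 years.

911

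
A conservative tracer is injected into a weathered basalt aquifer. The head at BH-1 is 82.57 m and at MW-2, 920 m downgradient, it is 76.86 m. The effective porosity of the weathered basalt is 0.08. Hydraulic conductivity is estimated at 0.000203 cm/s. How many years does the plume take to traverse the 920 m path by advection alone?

185

Convert K: 0.000203 cm/s × 864 = 0.1754 m/day.
Hydraulic gradient i = (82.57 − 76.86) / 920 = 5.71 / 920 = 0.006207.
Darcy flux q = K · i = 0.1754 × 0.006207 = 0.001089 m/day.
Seepage velocity v = q / n_e = 0.001089 / 0.08 = 0.01361 m/day.
Travel time t = L / v = 920 / 0.01361 = 67611 days = 185.1 years.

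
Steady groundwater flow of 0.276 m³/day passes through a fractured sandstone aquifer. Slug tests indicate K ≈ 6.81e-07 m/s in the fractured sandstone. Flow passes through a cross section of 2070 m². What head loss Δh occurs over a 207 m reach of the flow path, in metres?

0.469

Convert K: 6.81e-07 m/s × 86400 = 0.05884 m/day.
From Q = K·A·i, i = Q / (K·A) = 0.276 / (0.05884 × 2070) = 0.002266.
Head loss Δh = i · L = 0.002266 × 207 = 0.4691 m.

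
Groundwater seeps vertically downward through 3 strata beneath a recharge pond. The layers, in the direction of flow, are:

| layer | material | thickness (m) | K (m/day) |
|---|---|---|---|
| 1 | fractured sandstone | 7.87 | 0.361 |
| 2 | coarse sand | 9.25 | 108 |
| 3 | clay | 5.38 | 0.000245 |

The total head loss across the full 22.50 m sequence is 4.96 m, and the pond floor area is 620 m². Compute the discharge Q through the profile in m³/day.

0.140

Flow is perpendicular to layering, so the layers act in series and the equivalent K is the thickness-weighted harmonic mean.
Total thickness L = 7.87 + 9.25 + 5.38 = 22.50 m.
Σ(b_i/K_i) = 7.87/0.361 + 9.25/108 + 5.38/0.000245 = 21981 d.
K_eq = L / Σ(b_i/K_i) = 22.50 / 21981 = 0.001024 m/day.
Q = K_eq · A · (Δh/L) = 0.001024 × 620 × (4.96/22.50) = 0.1399 m³/day.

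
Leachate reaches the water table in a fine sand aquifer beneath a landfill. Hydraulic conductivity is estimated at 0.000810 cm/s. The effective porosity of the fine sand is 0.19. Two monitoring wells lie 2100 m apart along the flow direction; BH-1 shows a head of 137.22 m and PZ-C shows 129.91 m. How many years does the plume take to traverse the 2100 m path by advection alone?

Convert K: 0.000810 cm/s × 864 = 0.6998 m/day.
Hydraulic gradient i = (137.22 − 129.91) / 2100 = 7.31 / 2100 = 0.003481.
Darcy flux q = K · i = 0.6998 × 0.003481 = 0.002436 m/day.
Seepage velocity v = q / n_e = 0.002436 / 0.19 = 0.01282 m/day.
Travel time t = L / v = 2100 / 0.01282 = 1.638e+05 days = 448.4 years.

448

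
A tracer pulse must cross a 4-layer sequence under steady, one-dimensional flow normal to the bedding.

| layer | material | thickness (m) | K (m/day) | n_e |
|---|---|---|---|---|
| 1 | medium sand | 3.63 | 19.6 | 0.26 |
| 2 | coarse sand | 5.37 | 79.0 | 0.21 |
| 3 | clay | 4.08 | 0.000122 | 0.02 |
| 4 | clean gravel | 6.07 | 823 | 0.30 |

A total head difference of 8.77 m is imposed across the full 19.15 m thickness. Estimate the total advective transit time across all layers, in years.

With flow normal to the layers, continuity requires the same specific discharge q through every layer.
Σ(b_i/K_i) = 3.63/19.6 + 5.37/79.0 + 4.08/0.000122 + 6.07/823 = 33443 d.
q = Δh / Σ(b_i/K_i) = 8.77 / 33443 = 0.0002622 m/day.
In each layer the seepage velocity is v_i = q/n_i, so the layer transit time is t_i = b_i·n_i / q:
  layer 1 (medium sand): t_1 = 3.63 × 0.26 / 0.0002622 = 3599 d
  layer 2 (coarse sand): t_2 = 5.37 × 0.21 / 0.0002622 = 4300 d
  layer 3 (clay): t_3 = 4.08 × 0.02 / 0.0002622 = 311.2 d
  layer 4 (clean gravel): t_4 = 6.07 × 0.30 / 0.0002622 = 6944 d
Total t = Σ t_i = 15155 days = 41.49 years.

41.5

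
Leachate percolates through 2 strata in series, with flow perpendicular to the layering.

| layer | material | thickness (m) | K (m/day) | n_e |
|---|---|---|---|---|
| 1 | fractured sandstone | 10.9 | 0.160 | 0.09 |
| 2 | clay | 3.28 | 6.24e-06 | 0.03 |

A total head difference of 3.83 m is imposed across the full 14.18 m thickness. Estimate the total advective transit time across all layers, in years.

With flow normal to the layers, continuity requires the same specific discharge q through every layer.
Σ(b_i/K_i) = 10.9/0.160 + 3.28/6.24e-06 = 5.257e+05 d.
q = Δh / Σ(b_i/K_i) = 3.83 / 5.257e+05 = 7.285e-06 m/day.
In each layer the seepage velocity is v_i = q/n_i, so the layer transit time is t_i = b_i·n_i / q:
  layer 1 (fractured sandstone): t_1 = 10.9 × 0.09 / 7.285e-06 = 1.347e+05 d
  layer 2 (clay): t_2 = 3.28 × 0.03 / 7.285e-06 = 13506 d
Total t = Σ t_i = 1.482e+05 days = 405.6 years.

406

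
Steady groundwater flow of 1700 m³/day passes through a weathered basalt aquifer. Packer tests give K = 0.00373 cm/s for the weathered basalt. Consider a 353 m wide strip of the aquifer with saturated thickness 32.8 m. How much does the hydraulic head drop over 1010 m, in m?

Convert K: 0.00373 cm/s × 864 = 3.223 m/day.
Cross-sectional area A = 353 × 32.8 = 11578 m².
From Q = K·A·i, i = Q / (K·A) = 1700 / (3.223 × 11578) = 0.04556.
Head loss Δh = i · L = 0.04556 × 1010 = 46.01 m.

46.0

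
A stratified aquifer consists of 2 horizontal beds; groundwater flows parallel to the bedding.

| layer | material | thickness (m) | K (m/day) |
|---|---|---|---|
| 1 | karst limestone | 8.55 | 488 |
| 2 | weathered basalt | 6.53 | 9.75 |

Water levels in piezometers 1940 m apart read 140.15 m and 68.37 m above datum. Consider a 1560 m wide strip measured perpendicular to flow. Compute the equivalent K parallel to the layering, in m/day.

Flow is parallel to layering, so each bed carries its own Darcy discharge and the transmissivities add.
Σ(K_i·b_i) = 488×8.55 + 9.75×6.53 = 4236 m²/day.
Total thickness b = 15.08 m, so K_eq = Σ(K_i·b_i)/b = 280.9 m/day.

281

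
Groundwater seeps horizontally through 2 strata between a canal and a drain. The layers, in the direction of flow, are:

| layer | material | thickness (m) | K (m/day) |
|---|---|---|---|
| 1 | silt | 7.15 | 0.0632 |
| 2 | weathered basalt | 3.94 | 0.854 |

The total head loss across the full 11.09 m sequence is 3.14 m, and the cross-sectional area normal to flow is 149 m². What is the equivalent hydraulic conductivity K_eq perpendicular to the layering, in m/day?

0.0942

Flow is perpendicular to layering, so the layers act in series and the equivalent K is the thickness-weighted harmonic mean.
Total thickness L = 7.15 + 3.94 = 11.09 m.
Σ(b_i/K_i) = 7.15/0.0632 + 3.94/0.854 = 117.7 d.
K_eq = L / Σ(b_i/K_i) = 11.09 / 117.7 = 0.09419 m/day.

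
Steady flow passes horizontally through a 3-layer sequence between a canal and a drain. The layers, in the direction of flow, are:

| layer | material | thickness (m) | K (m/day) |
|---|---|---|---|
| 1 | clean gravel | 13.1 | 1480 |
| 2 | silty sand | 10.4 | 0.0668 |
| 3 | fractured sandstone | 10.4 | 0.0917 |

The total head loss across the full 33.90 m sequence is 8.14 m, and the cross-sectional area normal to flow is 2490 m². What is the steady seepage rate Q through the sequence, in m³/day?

75.3

Flow is perpendicular to layering, so the layers act in series and the equivalent K is the thickness-weighted harmonic mean.
Total thickness L = 13.1 + 10.4 + 10.4 = 33.90 m.
Σ(b_i/K_i) = 13.1/1480 + 10.4/0.0668 + 10.4/0.0917 = 269.1 d.
K_eq = L / Σ(b_i/K_i) = 33.90 / 269.1 = 0.1260 m/day.
Q = K_eq · A · (Δh/L) = 0.1260 × 2490 × (8.14/33.90) = 75.32 m³/day.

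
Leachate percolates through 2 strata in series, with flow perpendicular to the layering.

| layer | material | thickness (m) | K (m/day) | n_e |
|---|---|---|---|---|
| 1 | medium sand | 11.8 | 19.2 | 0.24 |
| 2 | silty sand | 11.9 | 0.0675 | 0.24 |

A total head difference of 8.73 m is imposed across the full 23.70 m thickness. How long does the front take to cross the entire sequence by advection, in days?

115

With flow normal to the layers, continuity requires the same specific discharge q through every layer.
Σ(b_i/K_i) = 11.8/19.2 + 11.9/0.0675 = 176.9 d.
q = Δh / Σ(b_i/K_i) = 8.73 / 176.9 = 0.04935 m/day.
In each layer the seepage velocity is v_i = q/n_i, so the layer transit time is t_i = b_i·n_i / q:
  layer 1 (medium sand): t_1 = 11.8 × 0.24 / 0.04935 = 57.39 d
  layer 2 (silty sand): t_2 = 11.9 × 0.24 / 0.04935 = 57.88 d
Total t = Σ t_i = 115.3 days.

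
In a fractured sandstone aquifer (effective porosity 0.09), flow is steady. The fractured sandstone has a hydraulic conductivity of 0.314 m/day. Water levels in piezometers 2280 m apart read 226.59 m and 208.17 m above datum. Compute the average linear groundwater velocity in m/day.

Hydraulic gradient i = (226.59 − 208.17) / 2280 = 18.42 / 2280 = 0.008079.
Darcy flux q = K · i = 0.3140 × 0.008079 = 0.002537 m/day.
Seepage velocity v = q / n_e = 0.002537 / 0.09 = 0.02819 m/day.

0.0282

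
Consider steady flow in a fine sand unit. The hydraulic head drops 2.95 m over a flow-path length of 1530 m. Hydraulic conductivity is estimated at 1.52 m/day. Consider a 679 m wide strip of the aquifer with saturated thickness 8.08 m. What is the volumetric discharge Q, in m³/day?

Cross-sectional area A = 679 × 8.08 = 5486 m².
Hydraulic gradient i = Δh / L = 2.95 / 1530 = 0.001928.
Darcy's law: Q = K · A · i = 1.520 × 5486 × 0.001928 = 16.08 m³/day.

16.1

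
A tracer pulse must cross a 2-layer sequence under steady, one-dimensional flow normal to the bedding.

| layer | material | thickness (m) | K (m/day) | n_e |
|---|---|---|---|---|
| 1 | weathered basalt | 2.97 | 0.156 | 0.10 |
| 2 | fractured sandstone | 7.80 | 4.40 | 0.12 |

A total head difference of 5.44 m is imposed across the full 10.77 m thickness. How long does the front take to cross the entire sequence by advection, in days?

4.72

With flow normal to the layers, continuity requires the same specific discharge q through every layer.
Σ(b_i/K_i) = 2.97/0.156 + 7.80/4.40 = 20.81 d.
q = Δh / Σ(b_i/K_i) = 5.44 / 20.81 = 0.2614 m/day.
In each layer the seepage velocity is v_i = q/n_i, so the layer transit time is t_i = b_i·n_i / q:
  layer 1 (weathered basalt): t_1 = 2.97 × 0.10 / 0.2614 = 1.136 d
  layer 2 (fractured sandstone): t_2 = 7.80 × 0.12 / 0.2614 = 3.581 d
Total t = Σ t_i = 4.717 days.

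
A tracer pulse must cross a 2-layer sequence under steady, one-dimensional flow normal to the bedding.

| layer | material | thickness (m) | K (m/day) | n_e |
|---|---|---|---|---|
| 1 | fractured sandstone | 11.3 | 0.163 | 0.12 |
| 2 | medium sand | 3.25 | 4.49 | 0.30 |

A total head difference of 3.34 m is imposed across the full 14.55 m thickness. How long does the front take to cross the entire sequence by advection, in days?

With flow normal to the layers, continuity requires the same specific discharge q through every layer.
Σ(b_i/K_i) = 11.3/0.163 + 3.25/4.49 = 70.05 d.
q = Δh / Σ(b_i/K_i) = 3.34 / 70.05 = 0.04768 m/day.
In each layer the seepage velocity is v_i = q/n_i, so the layer transit time is t_i = b_i·n_i / q:
  layer 1 (fractured sandstone): t_1 = 11.3 × 0.12 / 0.04768 = 28.44 d
  layer 2 (medium sand): t_2 = 3.25 × 0.30 / 0.04768 = 20.45 d
Total t = Σ t_i = 48.89 days.

48.9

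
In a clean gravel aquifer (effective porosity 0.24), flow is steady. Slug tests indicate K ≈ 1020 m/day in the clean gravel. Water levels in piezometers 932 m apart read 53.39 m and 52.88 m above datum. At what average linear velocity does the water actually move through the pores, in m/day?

2.33

Hydraulic gradient i = (53.39 − 52.88) / 932 = 0.51 / 932 = 0.0005472.
Darcy flux q = K · i = 1020 × 0.0005472 = 0.5582 m/day.
Seepage velocity v = q / n_e = 0.5582 / 0.24 = 2.326 m/day.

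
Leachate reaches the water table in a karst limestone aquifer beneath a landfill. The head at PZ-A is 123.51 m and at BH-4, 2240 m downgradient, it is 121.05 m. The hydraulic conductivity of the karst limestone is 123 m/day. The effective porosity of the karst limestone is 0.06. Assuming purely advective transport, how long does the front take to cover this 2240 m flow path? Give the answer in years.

2.72

Hydraulic gradient i = (123.51 − 121.05) / 2240 = 2.46 / 2240 = 0.001098.
Darcy flux q = K · i = 123.0 × 0.001098 = 0.1351 m/day.
Seepage velocity v = q / n_e = 0.1351 / 0.06 = 2.251 m/day.
Travel time t = L / v = 2240 / 2.251 = 995.0 days = 2.724 years.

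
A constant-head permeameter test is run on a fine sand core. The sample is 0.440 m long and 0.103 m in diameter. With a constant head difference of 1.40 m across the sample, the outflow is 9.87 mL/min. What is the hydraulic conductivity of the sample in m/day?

0.536

Cross-sectional area A = π·(d/2)² = π × (0.103/2)² = 0.008332 m².
Convert discharge: 9.87 mL/min = 1.645e-07 m³/s.
Darcy's law rearranged: K = Q·L / (A·Δh) = 1.645e-07 × 0.440 / (0.008332 × 1.40) = 6.205e-06 m/s = 0.5361 m/day.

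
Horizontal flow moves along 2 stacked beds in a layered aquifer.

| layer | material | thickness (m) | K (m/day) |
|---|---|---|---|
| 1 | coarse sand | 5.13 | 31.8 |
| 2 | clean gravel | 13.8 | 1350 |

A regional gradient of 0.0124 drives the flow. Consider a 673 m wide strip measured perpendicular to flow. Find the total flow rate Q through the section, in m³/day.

157000

Flow is parallel to layering, so each bed carries its own Darcy discharge and the transmissivities add.
Σ(K_i·b_i) = 31.8×5.13 + 1350×13.8 = 18793 m²/day.
Hydraulic gradient i = 0.0124.
Q = Σ(K_i·b_i) · W · i = 18793 × 673 × 0.01240 = 1.568e+05 m³/day.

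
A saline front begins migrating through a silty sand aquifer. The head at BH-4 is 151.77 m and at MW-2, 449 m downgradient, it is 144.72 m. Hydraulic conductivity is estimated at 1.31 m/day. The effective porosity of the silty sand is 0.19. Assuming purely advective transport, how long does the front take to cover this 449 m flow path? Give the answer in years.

11.4

Hydraulic gradient i = (151.77 − 144.72) / 449 = 7.05 / 449 = 0.01570.
Darcy flux q = K · i = 1.310 × 0.01570 = 0.02057 m/day.
Seepage velocity v = q / n_e = 0.02057 / 0.19 = 0.1083 m/day.
Travel time t = L / v = 449 / 0.1083 = 4147 days = 11.36 years.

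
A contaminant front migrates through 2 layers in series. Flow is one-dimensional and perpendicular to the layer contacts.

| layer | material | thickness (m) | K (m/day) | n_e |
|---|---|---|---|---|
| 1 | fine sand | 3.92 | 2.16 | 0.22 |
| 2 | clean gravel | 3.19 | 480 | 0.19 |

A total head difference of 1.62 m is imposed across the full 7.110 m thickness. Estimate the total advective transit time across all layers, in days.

1.65

With flow normal to the layers, continuity requires the same specific discharge q through every layer.
Σ(b_i/K_i) = 3.92/2.16 + 3.19/480 = 1.821 d.
q = Δh / Σ(b_i/K_i) = 1.62 / 1.821 = 0.8894 m/day.
In each layer the seepage velocity is v_i = q/n_i, so the layer transit time is t_i = b_i·n_i / q:
  layer 1 (fine sand): t_1 = 3.92 × 0.22 / 0.8894 = 0.9696 d
  layer 2 (clean gravel): t_2 = 3.19 × 0.19 / 0.8894 = 0.6815 d
Total t = Σ t_i = 1.651 days.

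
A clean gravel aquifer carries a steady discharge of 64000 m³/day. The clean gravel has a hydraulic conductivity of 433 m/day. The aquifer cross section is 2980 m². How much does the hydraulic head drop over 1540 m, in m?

76.4

From Q = K·A·i, i = Q / (K·A) = 64000 / (433.0 × 2980) = 0.04960.
Head loss Δh = i · L = 0.04960 × 1540 = 76.38 m.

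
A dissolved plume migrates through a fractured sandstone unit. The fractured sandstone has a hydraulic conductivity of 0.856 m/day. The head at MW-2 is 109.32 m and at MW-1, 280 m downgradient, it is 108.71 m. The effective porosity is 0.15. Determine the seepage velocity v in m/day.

0.0124

Hydraulic gradient i = (109.32 − 108.71) / 280 = 0.61 / 280 = 0.002179.
Darcy flux q = K · i = 0.8560 × 0.002179 = 0.001865 m/day.
Seepage velocity v = q / n_e = 0.001865 / 0.15 = 0.01243 m/day.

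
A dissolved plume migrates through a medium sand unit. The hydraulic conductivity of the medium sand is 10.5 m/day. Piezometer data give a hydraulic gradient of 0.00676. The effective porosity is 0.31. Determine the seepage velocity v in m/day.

0.229

Hydraulic gradient i = 0.00676.
Darcy flux q = K · i = 10.50 × 0.006760 = 0.07098 m/day.
Seepage velocity v = q / n_e = 0.07098 / 0.31 = 0.2290 m/day.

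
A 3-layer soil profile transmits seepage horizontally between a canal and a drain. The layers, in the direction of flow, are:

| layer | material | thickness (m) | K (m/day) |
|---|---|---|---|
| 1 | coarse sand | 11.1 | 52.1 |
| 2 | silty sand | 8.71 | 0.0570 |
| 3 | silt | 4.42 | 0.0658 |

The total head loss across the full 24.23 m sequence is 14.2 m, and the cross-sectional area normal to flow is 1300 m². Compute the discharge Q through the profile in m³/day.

Flow is perpendicular to layering, so the layers act in series and the equivalent K is the thickness-weighted harmonic mean.
Total thickness L = 11.1 + 8.71 + 4.42 = 24.23 m.
Σ(b_i/K_i) = 11.1/52.1 + 8.71/0.0570 + 4.42/0.0658 = 220.2 d.
K_eq = L / Σ(b_i/K_i) = 24.23 / 220.2 = 0.1100 m/day.
Q = K_eq · A · (Δh/L) = 0.1100 × 1300 × (14.2/24.23) = 83.84 m³/day.

83.8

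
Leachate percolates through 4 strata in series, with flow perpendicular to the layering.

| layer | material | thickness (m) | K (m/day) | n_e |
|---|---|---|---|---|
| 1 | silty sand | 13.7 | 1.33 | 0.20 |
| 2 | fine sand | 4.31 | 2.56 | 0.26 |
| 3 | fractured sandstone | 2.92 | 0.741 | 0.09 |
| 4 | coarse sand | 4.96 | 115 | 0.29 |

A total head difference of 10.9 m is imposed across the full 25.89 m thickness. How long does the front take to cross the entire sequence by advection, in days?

With flow normal to the layers, continuity requires the same specific discharge q through every layer.
Σ(b_i/K_i) = 13.7/1.33 + 4.31/2.56 + 2.92/0.741 + 4.96/115 = 15.97 d.
q = Δh / Σ(b_i/K_i) = 10.9 / 15.97 = 0.6826 m/day.
In each layer the seepage velocity is v_i = q/n_i, so the layer transit time is t_i = b_i·n_i / q:
  layer 1 (silty sand): t_1 = 13.7 × 0.20 / 0.6826 = 4.014 d
  layer 2 (fine sand): t_2 = 4.31 × 0.26 / 0.6826 = 1.642 d
  layer 3 (fractured sandstone): t_3 = 2.92 × 0.09 / 0.6826 = 0.3850 d
  layer 4 (coarse sand): t_4 = 4.96 × 0.29 / 0.6826 = 2.107 d
Total t = Σ t_i = 8.148 days.

8.15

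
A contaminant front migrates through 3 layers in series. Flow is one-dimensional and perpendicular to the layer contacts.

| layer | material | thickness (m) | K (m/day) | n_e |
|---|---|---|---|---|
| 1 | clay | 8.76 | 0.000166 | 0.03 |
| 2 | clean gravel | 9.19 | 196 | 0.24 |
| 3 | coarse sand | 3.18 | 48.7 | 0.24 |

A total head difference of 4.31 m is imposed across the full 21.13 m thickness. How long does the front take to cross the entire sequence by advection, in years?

108

With flow normal to the layers, continuity requires the same specific discharge q through every layer.
Σ(b_i/K_i) = 8.76/0.000166 + 9.19/196 + 3.18/48.7 = 52771 d.
q = Δh / Σ(b_i/K_i) = 4.31 / 52771 = 8.167e-05 m/day.
In each layer the seepage velocity is v_i = q/n_i, so the layer transit time is t_i = b_i·n_i / q:
  layer 1 (clay): t_1 = 8.76 × 0.03 / 8.167e-05 = 3218 d
  layer 2 (clean gravel): t_2 = 9.19 × 0.24 / 8.167e-05 = 27005 d
  layer 3 (coarse sand): t_3 = 3.18 × 0.24 / 8.167e-05 = 9345 d
Total t = Σ t_i = 39567 days = 108.3 years.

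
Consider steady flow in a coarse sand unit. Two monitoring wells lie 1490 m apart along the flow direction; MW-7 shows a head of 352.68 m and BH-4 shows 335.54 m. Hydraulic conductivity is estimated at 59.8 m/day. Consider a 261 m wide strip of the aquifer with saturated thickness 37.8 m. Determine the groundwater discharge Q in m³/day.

6790

Cross-sectional area A = 261 × 37.8 = 9866 m².
Hydraulic gradient i = (352.68 − 335.54) / 1490 = 17.14 / 1490 = 0.01150.
Darcy's law: Q = K · A · i = 59.80 × 9866 × 0.01150 = 6787 m³/day.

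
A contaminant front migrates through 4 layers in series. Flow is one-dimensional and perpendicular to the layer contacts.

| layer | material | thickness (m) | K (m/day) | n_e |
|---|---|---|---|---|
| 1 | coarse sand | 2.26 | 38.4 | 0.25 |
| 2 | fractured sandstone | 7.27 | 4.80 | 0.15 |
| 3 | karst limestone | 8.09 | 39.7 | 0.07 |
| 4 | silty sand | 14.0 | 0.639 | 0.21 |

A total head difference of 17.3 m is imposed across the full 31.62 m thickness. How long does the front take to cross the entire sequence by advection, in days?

7.07

With flow normal to the layers, continuity requires the same specific discharge q through every layer.
Σ(b_i/K_i) = 2.26/38.4 + 7.27/4.80 + 8.09/39.7 + 14.0/0.639 = 23.69 d.
q = Δh / Σ(b_i/K_i) = 17.3 / 23.69 = 0.7304 m/day.
In each layer the seepage velocity is v_i = q/n_i, so the layer transit time is t_i = b_i·n_i / q:
  layer 1 (coarse sand): t_1 = 2.26 × 0.25 / 0.7304 = 0.7736 d
  layer 2 (fractured sandstone): t_2 = 7.27 × 0.15 / 0.7304 = 1.493 d
  layer 3 (karst limestone): t_3 = 8.09 × 0.07 / 0.7304 = 0.7754 d
  layer 4 (silty sand): t_4 = 14.0 × 0.21 / 0.7304 = 4.025 d
Total t = Σ t_i = 7.067 days.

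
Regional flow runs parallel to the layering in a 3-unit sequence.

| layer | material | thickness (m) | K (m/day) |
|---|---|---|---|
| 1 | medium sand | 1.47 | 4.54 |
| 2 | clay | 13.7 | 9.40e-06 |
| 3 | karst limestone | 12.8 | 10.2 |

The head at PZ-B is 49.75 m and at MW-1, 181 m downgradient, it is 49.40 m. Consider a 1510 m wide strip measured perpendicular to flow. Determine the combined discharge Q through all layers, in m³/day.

Flow is parallel to layering, so each bed carries its own Darcy discharge and the transmissivities add.
Σ(K_i·b_i) = 4.54×1.47 + 9.40e-06×13.7 + 10.2×12.8 = 137.2 m²/day.
Hydraulic gradient i = (49.75 − 49.40) / 181 = 0.35 / 181 = 0.001934.
Q = Σ(K_i·b_i) · W · i = 137.2 × 1510 × 0.001934 = 400.7 m³/day.

401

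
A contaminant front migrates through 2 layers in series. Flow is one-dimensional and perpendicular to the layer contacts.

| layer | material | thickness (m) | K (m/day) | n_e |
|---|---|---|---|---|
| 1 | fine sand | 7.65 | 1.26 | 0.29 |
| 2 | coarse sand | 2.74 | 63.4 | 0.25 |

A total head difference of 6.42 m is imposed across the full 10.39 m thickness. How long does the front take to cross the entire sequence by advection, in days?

2.77

With flow normal to the layers, continuity requires the same specific discharge q through every layer.
Σ(b_i/K_i) = 7.65/1.26 + 2.74/63.4 = 6.115 d.
q = Δh / Σ(b_i/K_i) = 6.42 / 6.115 = 1.050 m/day.
In each layer the seepage velocity is v_i = q/n_i, so the layer transit time is t_i = b_i·n_i / q:
  layer 1 (fine sand): t_1 = 7.65 × 0.29 / 1.050 = 2.113 d
  layer 2 (coarse sand): t_2 = 2.74 × 0.25 / 1.050 = 0.6524 d
Total t = Σ t_i = 2.765 days.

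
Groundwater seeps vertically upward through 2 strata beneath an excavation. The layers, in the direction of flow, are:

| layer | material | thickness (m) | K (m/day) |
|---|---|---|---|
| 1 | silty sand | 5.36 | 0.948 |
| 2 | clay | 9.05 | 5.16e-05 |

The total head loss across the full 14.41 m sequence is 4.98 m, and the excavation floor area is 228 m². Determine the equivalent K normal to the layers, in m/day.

8.22e-05

Flow is perpendicular to layering, so the layers act in series and the equivalent K is the thickness-weighted harmonic mean.
Total thickness L = 5.36 + 9.05 = 14.41 m.
Σ(b_i/K_i) = 5.36/0.948 + 9.05/5.16e-05 = 1.754e+05 d.
K_eq = L / Σ(b_i/K_i) = 14.41 / 1.754e+05 = 8.216e-05 m/day.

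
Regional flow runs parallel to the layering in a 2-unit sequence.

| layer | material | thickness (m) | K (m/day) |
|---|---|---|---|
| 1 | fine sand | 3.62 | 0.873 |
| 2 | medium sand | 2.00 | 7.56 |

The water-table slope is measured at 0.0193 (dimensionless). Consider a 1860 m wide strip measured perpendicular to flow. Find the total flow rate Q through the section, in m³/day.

Flow is parallel to layering, so each bed carries its own Darcy discharge and the transmissivities add.
Σ(K_i·b_i) = 0.873×3.62 + 7.56×2.00 = 18.28 m²/day.
Hydraulic gradient i = 0.0193.
Q = Σ(K_i·b_i) · W · i = 18.28 × 1860 × 0.01930 = 656.2 m³/day.

656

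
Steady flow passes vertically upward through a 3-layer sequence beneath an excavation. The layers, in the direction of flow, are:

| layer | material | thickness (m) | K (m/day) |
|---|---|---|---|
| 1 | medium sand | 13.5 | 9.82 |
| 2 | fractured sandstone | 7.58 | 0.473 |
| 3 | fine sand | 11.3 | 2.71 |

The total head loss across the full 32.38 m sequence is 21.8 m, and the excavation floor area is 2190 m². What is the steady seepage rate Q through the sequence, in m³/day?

2210

Flow is perpendicular to layering, so the layers act in series and the equivalent K is the thickness-weighted harmonic mean.
Total thickness L = 13.5 + 7.58 + 11.3 = 32.38 m.
Σ(b_i/K_i) = 13.5/9.82 + 7.58/0.473 + 11.3/2.71 = 21.57 d.
K_eq = L / Σ(b_i/K_i) = 32.38 / 21.57 = 1.501 m/day.
Q = K_eq · A · (Δh/L) = 1.501 × 2190 × (21.8/32.38) = 2213 m³/day.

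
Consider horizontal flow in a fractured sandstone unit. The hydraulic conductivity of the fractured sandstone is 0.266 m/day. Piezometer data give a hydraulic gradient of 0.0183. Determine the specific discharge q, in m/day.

0.00487

Hydraulic gradient i = 0.0183.
Specific discharge q = K · i = 0.2660 × 0.01830 = 0.004868 m/day.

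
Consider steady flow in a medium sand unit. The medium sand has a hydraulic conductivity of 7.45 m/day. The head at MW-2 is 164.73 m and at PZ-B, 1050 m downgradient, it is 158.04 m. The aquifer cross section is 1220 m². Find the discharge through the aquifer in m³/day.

Hydraulic gradient i = (164.73 − 158.04) / 1050 = 6.69 / 1050 = 0.006371.
Darcy's law: Q = K · A · i = 7.450 × 1220 × 0.006371 = 57.91 m³/day.

57.9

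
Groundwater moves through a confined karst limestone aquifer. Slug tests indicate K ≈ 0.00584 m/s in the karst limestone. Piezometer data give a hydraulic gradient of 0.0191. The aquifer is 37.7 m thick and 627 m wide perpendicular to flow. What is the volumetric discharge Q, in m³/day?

Convert K: 0.00584 m/s × 86400 = 504.6 m/day.
Cross-sectional area A = 627 × 37.7 = 23638 m².
Hydraulic gradient i = 0.0191.
Darcy's law: Q = K · A · i = 504.6 × 23638 × 0.01910 = 2.278e+05 m³/day.

228000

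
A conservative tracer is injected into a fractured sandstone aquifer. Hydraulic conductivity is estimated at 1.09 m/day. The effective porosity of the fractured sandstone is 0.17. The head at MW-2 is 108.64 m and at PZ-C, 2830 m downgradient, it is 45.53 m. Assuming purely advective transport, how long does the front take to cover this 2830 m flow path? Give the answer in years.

Hydraulic gradient i = (108.64 − 45.53) / 2830 = 63.11 / 2830 = 0.02230.
Darcy flux q = K · i = 1.090 × 0.02230 = 0.02431 m/day.
Seepage velocity v = q / n_e = 0.02431 / 0.17 = 0.1430 m/day.
Travel time t = L / v = 2830 / 0.1430 = 19792 days = 54.19 years.

54.2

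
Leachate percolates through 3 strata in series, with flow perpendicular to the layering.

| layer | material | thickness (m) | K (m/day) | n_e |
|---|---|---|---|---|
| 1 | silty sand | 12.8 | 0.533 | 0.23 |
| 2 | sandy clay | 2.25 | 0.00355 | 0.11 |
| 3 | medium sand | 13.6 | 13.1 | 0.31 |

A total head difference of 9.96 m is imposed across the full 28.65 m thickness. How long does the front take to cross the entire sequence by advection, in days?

490

With flow normal to the layers, continuity requires the same specific discharge q through every layer.
Σ(b_i/K_i) = 12.8/0.533 + 2.25/0.00355 + 13.6/13.1 = 658.9 d.
q = Δh / Σ(b_i/K_i) = 9.96 / 658.9 = 0.01512 m/day.
In each layer the seepage velocity is v_i = q/n_i, so the layer transit time is t_i = b_i·n_i / q:
  layer 1 (silty sand): t_1 = 12.8 × 0.23 / 0.01512 = 194.7 d
  layer 2 (sandy clay): t_2 = 2.25 × 0.11 / 0.01512 = 16.37 d
  layer 3 (medium sand): t_3 = 13.6 × 0.31 / 0.01512 = 278.9 d
Total t = Σ t_i = 490.0 days.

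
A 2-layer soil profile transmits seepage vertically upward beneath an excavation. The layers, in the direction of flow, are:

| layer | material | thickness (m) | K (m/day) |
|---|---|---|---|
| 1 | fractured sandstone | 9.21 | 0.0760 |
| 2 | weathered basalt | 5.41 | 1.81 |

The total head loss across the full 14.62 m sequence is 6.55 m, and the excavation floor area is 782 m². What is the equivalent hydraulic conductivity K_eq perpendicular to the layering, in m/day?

0.118

Flow is perpendicular to layering, so the layers act in series and the equivalent K is the thickness-weighted harmonic mean.
Total thickness L = 9.21 + 5.41 = 14.62 m.
Σ(b_i/K_i) = 9.21/0.0760 + 5.41/1.81 = 124.2 d.
K_eq = L / Σ(b_i/K_i) = 14.62 / 124.2 = 0.1177 m/day.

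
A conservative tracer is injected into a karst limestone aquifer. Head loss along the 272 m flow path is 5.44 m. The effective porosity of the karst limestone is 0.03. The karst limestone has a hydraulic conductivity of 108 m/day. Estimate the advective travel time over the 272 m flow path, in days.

Hydraulic gradient i = Δh / L = 5.44 / 272 = 0.02000.
Darcy flux q = K · i = 108.0 × 0.02000 = 2.160 m/day.
Seepage velocity v = q / n_e = 2.160 / 0.03 = 72.00 m/day.
Travel time t = L / v = 272 / 72.00 = 3.778 days.

3.78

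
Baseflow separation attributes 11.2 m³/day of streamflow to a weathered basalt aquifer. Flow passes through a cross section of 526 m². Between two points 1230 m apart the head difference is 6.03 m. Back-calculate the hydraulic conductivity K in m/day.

Hydraulic gradient i = Δh / L = 6.03 / 1230 = 0.004902.
From Q = K·A·i, K = Q / (A·i) = 11.2 / (526.0 × 0.004902) = 4.343 m/day.

4.34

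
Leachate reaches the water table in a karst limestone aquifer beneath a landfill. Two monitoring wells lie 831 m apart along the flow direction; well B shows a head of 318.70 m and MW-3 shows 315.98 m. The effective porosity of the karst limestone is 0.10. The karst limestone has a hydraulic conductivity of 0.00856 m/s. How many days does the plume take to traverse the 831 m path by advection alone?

Convert K: 0.00856 m/s × 86400 = 739.6 m/day.
Hydraulic gradient i = (318.70 − 315.98) / 831 = 2.72 / 831 = 0.003273.
Darcy flux q = K · i = 739.6 × 0.003273 = 2.421 m/day.
Seepage velocity v = q / n_e = 2.421 / 0.10 = 24.21 m/day.
Travel time t = L / v = 831 / 24.21 = 34.33 days.

34.3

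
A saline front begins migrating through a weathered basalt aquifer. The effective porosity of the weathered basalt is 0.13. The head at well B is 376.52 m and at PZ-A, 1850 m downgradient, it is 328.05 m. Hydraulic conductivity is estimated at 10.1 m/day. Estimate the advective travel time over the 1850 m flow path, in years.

2.49

Hydraulic gradient i = (376.52 − 328.05) / 1850 = 48.47 / 1850 = 0.02620.
Darcy flux q = K · i = 10.10 × 0.02620 = 0.2646 m/day.
Seepage velocity v = q / n_e = 0.2646 / 0.13 = 2.036 m/day.
Travel time t = L / v = 1850 / 2.036 = 908.9 days = 2.488 years.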